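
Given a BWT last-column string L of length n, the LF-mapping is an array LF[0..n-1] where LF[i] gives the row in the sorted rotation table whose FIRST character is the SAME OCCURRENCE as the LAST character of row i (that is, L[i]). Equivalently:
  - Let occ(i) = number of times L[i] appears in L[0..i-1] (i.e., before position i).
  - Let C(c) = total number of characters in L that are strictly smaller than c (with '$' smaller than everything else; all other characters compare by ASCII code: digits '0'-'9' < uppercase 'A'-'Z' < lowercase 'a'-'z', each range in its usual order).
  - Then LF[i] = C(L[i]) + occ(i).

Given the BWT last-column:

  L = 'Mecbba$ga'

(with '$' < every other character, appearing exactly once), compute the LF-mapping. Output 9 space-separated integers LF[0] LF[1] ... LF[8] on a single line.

Answer: 1 7 6 4 5 2 0 8 3

Derivation:
Char counts: '$':1, 'M':1, 'a':2, 'b':2, 'c':1, 'e':1, 'g':1
C (first-col start): C('$')=0, C('M')=1, C('a')=2, C('b')=4, C('c')=6, C('e')=7, C('g')=8
L[0]='M': occ=0, LF[0]=C('M')+0=1+0=1
L[1]='e': occ=0, LF[1]=C('e')+0=7+0=7
L[2]='c': occ=0, LF[2]=C('c')+0=6+0=6
L[3]='b': occ=0, LF[3]=C('b')+0=4+0=4
L[4]='b': occ=1, LF[4]=C('b')+1=4+1=5
L[5]='a': occ=0, LF[5]=C('a')+0=2+0=2
L[6]='$': occ=0, LF[6]=C('$')+0=0+0=0
L[7]='g': occ=0, LF[7]=C('g')+0=8+0=8
L[8]='a': occ=1, LF[8]=C('a')+1=2+1=3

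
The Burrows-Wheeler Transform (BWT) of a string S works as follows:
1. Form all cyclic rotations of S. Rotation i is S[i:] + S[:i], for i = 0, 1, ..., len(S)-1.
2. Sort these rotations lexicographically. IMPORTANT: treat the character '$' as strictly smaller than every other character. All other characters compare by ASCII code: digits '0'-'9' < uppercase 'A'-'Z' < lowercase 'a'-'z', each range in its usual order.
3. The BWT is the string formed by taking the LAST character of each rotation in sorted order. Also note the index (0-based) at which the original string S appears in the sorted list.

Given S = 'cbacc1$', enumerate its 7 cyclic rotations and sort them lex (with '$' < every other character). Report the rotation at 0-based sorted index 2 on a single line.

All 7 rotations (rotation i = S[i:]+S[:i]):
  rot[0] = cbacc1$
  rot[1] = bacc1$c
  rot[2] = acc1$cb
  rot[3] = cc1$cba
  rot[4] = c1$cbac
  rot[5] = 1$cbacc
  rot[6] = $cbacc1
Sorted (with $ < everything):
  sorted[0] = $cbacc1
  sorted[1] = 1$cbacc
  sorted[2] = acc1$cb
  sorted[3] = bacc1$c
  sorted[4] = c1$cbac
  sorted[5] = cbacc1$
  sorted[6] = cc1$cba
sorted[2] = acc1$cb

Answer: acc1$cb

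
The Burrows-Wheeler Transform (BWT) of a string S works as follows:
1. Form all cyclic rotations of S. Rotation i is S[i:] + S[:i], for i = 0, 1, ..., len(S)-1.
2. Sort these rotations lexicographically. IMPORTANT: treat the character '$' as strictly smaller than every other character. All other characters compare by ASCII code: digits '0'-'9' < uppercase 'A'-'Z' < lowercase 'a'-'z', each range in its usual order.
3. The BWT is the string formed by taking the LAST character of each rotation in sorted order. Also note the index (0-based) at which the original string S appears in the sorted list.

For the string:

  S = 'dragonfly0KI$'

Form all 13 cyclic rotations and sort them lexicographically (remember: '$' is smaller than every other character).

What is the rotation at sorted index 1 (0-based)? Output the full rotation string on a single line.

Answer: 0KI$dragonfly

Derivation:
All 13 rotations (rotation i = S[i:]+S[:i]):
  rot[0] = dragonfly0KI$
  rot[1] = ragonfly0KI$d
  rot[2] = agonfly0KI$dr
  rot[3] = gonfly0KI$dra
  rot[4] = onfly0KI$drag
  rot[5] = nfly0KI$drago
  rot[6] = fly0KI$dragon
  rot[7] = ly0KI$dragonf
  rot[8] = y0KI$dragonfl
  rot[9] = 0KI$dragonfly
  rot[10] = KI$dragonfly0
  rot[11] = I$dragonfly0K
  rot[12] = $dragonfly0KI
Sorted (with $ < everything):
  sorted[0] = $dragonfly0KI
  sorted[1] = 0KI$dragonfly
  sorted[2] = I$dragonfly0K
  sorted[3] = KI$dragonfly0
  sorted[4] = agonfly0KI$dr
  sorted[5] = dragonfly0KI$
  sorted[6] = fly0KI$dragon
  sorted[7] = gonfly0KI$dra
  sorted[8] = ly0KI$dragonf
  sorted[9] = nfly0KI$drago
  sorted[10] = onfly0KI$drag
  sorted[11] = ragonfly0KI$d
  sorted[12] = y0KI$dragonfl
sorted[1] = 0KI$dragonfly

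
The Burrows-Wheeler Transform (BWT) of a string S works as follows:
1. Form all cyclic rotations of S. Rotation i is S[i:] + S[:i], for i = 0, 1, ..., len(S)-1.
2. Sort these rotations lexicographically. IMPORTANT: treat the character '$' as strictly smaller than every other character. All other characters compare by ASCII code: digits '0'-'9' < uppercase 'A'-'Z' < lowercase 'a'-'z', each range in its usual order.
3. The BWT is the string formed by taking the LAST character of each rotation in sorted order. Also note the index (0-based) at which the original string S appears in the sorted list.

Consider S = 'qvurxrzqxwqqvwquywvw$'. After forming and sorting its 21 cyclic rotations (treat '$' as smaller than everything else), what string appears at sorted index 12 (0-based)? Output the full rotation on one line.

Answer: vwquywvw$qvurxrzqxwqq

Derivation:
All 21 rotations (rotation i = S[i:]+S[:i]):
  rot[0] = qvurxrzqxwqqvwquywvw$
  rot[1] = vurxrzqxwqqvwquywvw$q
  rot[2] = urxrzqxwqqvwquywvw$qv
  rot[3] = rxrzqxwqqvwquywvw$qvu
  rot[4] = xrzqxwqqvwquywvw$qvur
  rot[5] = rzqxwqqvwquywvw$qvurx
  rot[6] = zqxwqqvwquywvw$qvurxr
  rot[7] = qxwqqvwquywvw$qvurxrz
  rot[8] = xwqqvwquywvw$qvurxrzq
  rot[9] = wqqvwquywvw$qvurxrzqx
  rot[10] = qqvwquywvw$qvurxrzqxw
  rot[11] = qvwquywvw$qvurxrzqxwq
  rot[12] = vwquywvw$qvurxrzqxwqq
  rot[13] = wquywvw$qvurxrzqxwqqv
  rot[14] = quywvw$qvurxrzqxwqqvw
  rot[15] = uywvw$qvurxrzqxwqqvwq
  rot[16] = ywvw$qvurxrzqxwqqvwqu
  rot[17] = wvw$qvurxrzqxwqqvwquy
  rot[18] = vw$qvurxrzqxwqqvwquyw
  rot[19] = w$qvurxrzqxwqqvwquywv
  rot[20] = $qvurxrzqxwqqvwquywvw
Sorted (with $ < everything):
  sorted[0] = $qvurxrzqxwqqvwquywvw
  sorted[1] = qqvwquywvw$qvurxrzqxw
  sorted[2] = quywvw$qvurxrzqxwqqvw
  sorted[3] = qvurxrzqxwqqvwquywvw$
  sorted[4] = qvwquywvw$qvurxrzqxwq
  sorted[5] = qxwqqvwquywvw$qvurxrz
  sorted[6] = rxrzqxwqqvwquywvw$qvu
  sorted[7] = rzqxwqqvwquywvw$qvurx
  sorted[8] = urxrzqxwqqvwquywvw$qv
  sorted[9] = uywvw$qvurxrzqxwqqvwq
  sorted[10] = vurxrzqxwqqvwquywvw$q
  sorted[11] = vw$qvurxrzqxwqqvwquyw
  sorted[12] = vwquywvw$qvurxrzqxwqq
  sorted[13] = w$qvurxrzqxwqqvwquywv
  sorted[14] = wqqvwquywvw$qvurxrzqx
  sorted[15] = wquywvw$qvurxrzqxwqqv
  sorted[16] = wvw$qvurxrzqxwqqvwquy
  sorted[17] = xrzqxwqqvwquywvw$qvur
  sorted[18] = xwqqvwquywvw$qvurxrzq
  sorted[19] = ywvw$qvurxrzqxwqqvwqu
  sorted[20] = zqxwqqvwquywvw$qvurxr
sorted[12] = vwquywvw$qvurxrzqxwqq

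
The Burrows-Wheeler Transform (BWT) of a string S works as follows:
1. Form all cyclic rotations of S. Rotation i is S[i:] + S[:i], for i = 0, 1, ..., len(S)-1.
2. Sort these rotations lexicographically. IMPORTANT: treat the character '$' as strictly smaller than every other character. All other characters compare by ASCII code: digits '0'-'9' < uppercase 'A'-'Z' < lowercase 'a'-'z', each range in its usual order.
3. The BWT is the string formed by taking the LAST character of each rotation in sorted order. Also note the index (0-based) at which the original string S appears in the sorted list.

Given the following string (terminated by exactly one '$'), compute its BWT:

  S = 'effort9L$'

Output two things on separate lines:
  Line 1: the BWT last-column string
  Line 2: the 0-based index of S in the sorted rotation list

Answer: Lt9$effor
3

Derivation:
All 9 rotations (rotation i = S[i:]+S[:i]):
  rot[0] = effort9L$
  rot[1] = ffort9L$e
  rot[2] = fort9L$ef
  rot[3] = ort9L$eff
  rot[4] = rt9L$effo
  rot[5] = t9L$effor
  rot[6] = 9L$effort
  rot[7] = L$effort9
  rot[8] = $effort9L
Sorted (with $ < everything):
  sorted[0] = $effort9L  (last char: 'L')
  sorted[1] = 9L$effort  (last char: 't')
  sorted[2] = L$effort9  (last char: '9')
  sorted[3] = effort9L$  (last char: '$')
  sorted[4] = ffort9L$e  (last char: 'e')
  sorted[5] = fort9L$ef  (last char: 'f')
  sorted[6] = ort9L$eff  (last char: 'f')
  sorted[7] = rt9L$effo  (last char: 'o')
  sorted[8] = t9L$effor  (last char: 'r')
Last column: Lt9$effor
Original string S is at sorted index 3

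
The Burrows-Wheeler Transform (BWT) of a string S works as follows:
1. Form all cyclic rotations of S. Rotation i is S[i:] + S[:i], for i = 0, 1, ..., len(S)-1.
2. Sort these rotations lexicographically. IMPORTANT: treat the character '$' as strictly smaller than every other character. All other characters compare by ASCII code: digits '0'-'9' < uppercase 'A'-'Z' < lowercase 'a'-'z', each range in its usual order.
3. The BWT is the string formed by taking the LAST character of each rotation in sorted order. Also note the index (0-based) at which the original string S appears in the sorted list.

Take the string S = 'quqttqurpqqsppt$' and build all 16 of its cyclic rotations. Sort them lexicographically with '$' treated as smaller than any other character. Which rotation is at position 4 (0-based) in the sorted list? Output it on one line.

Answer: qqsppt$quqttqurp

Derivation:
All 16 rotations (rotation i = S[i:]+S[:i]):
  rot[0] = quqttqurpqqsppt$
  rot[1] = uqttqurpqqsppt$q
  rot[2] = qttqurpqqsppt$qu
  rot[3] = ttqurpqqsppt$quq
  rot[4] = tqurpqqsppt$quqt
  rot[5] = qurpqqsppt$quqtt
  rot[6] = urpqqsppt$quqttq
  rot[7] = rpqqsppt$quqttqu
  rot[8] = pqqsppt$quqttqur
  rot[9] = qqsppt$quqttqurp
  rot[10] = qsppt$quqttqurpq
  rot[11] = sppt$quqttqurpqq
  rot[12] = ppt$quqttqurpqqs
  rot[13] = pt$quqttqurpqqsp
  rot[14] = t$quqttqurpqqspp
  rot[15] = $quqttqurpqqsppt
Sorted (with $ < everything):
  sorted[0] = $quqttqurpqqsppt
  sorted[1] = ppt$quqttqurpqqs
  sorted[2] = pqqsppt$quqttqur
  sorted[3] = pt$quqttqurpqqsp
  sorted[4] = qqsppt$quqttqurp
  sorted[5] = qsppt$quqttqurpq
  sorted[6] = qttqurpqqsppt$qu
  sorted[7] = quqttqurpqqsppt$
  sorted[8] = qurpqqsppt$quqtt
  sorted[9] = rpqqsppt$quqttqu
  sorted[10] = sppt$quqttqurpqq
  sorted[11] = t$quqttqurpqqspp
  sorted[12] = tqurpqqsppt$quqt
  sorted[13] = ttqurpqqsppt$quq
  sorted[14] = uqttqurpqqsppt$q
  sorted[15] = urpqqsppt$quqttq
sorted[4] = qqsppt$quqttqurp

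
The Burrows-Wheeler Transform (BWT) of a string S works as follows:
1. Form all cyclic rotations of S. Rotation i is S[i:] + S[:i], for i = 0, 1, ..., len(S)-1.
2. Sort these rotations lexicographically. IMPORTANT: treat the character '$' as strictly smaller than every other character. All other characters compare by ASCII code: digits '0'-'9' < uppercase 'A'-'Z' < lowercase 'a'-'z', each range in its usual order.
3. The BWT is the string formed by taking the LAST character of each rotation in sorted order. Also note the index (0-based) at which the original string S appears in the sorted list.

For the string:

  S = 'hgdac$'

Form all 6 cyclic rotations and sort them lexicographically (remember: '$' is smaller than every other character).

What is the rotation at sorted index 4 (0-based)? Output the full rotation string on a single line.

Answer: gdac$h

Derivation:
All 6 rotations (rotation i = S[i:]+S[:i]):
  rot[0] = hgdac$
  rot[1] = gdac$h
  rot[2] = dac$hg
  rot[3] = ac$hgd
  rot[4] = c$hgda
  rot[5] = $hgdac
Sorted (with $ < everything):
  sorted[0] = $hgdac
  sorted[1] = ac$hgd
  sorted[2] = c$hgda
  sorted[3] = dac$hg
  sorted[4] = gdac$h
  sorted[5] = hgdac$
sorted[4] = gdac$h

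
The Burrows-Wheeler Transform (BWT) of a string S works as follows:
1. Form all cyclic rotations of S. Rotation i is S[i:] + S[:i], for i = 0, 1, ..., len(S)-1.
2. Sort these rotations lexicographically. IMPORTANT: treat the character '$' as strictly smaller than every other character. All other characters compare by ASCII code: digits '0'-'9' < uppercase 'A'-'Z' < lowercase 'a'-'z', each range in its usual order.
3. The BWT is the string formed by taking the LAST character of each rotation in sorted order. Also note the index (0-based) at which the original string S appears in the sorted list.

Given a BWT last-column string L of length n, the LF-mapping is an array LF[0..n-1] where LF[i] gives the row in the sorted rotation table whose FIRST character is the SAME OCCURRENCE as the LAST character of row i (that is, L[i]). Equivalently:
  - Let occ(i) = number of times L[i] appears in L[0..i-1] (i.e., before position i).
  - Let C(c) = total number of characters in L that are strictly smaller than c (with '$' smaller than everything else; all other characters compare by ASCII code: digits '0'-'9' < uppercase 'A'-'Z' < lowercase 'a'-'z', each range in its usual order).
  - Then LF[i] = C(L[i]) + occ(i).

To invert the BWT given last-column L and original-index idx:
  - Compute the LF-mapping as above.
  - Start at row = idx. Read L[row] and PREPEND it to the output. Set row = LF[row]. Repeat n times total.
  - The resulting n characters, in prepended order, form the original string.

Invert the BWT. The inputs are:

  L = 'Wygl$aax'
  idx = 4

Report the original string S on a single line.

LF mapping: 1 7 4 5 0 2 3 6
Walk LF starting at row 4, prepending L[row]:
  step 1: row=4, L[4]='$', prepend. Next row=LF[4]=0
  step 2: row=0, L[0]='W', prepend. Next row=LF[0]=1
  step 3: row=1, L[1]='y', prepend. Next row=LF[1]=7
  step 4: row=7, L[7]='x', prepend. Next row=LF[7]=6
  step 5: row=6, L[6]='a', prepend. Next row=LF[6]=3
  step 6: row=3, L[3]='l', prepend. Next row=LF[3]=5
  step 7: row=5, L[5]='a', prepend. Next row=LF[5]=2
  step 8: row=2, L[2]='g', prepend. Next row=LF[2]=4
Reversed output: galaxyW$

Answer: galaxyW$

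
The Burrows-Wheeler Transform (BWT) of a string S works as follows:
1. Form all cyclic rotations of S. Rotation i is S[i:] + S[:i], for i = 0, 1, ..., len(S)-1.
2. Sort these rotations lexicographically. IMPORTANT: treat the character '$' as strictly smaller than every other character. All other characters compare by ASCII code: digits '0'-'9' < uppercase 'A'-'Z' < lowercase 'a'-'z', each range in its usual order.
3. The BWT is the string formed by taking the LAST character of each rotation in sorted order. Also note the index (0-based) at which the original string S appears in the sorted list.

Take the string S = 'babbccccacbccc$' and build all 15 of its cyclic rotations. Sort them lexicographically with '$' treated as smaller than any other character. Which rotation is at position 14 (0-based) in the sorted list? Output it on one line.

All 15 rotations (rotation i = S[i:]+S[:i]):
  rot[0] = babbccccacbccc$
  rot[1] = abbccccacbccc$b
  rot[2] = bbccccacbccc$ba
  rot[3] = bccccacbccc$bab
  rot[4] = ccccacbccc$babb
  rot[5] = cccacbccc$babbc
  rot[6] = ccacbccc$babbcc
  rot[7] = cacbccc$babbccc
  rot[8] = acbccc$babbcccc
  rot[9] = cbccc$babbcccca
  rot[10] = bccc$babbccccac
  rot[11] = ccc$babbccccacb
  rot[12] = cc$babbccccacbc
  rot[13] = c$babbccccacbcc
  rot[14] = $babbccccacbccc
Sorted (with $ < everything):
  sorted[0] = $babbccccacbccc
  sorted[1] = abbccccacbccc$b
  sorted[2] = acbccc$babbcccc
  sorted[3] = babbccccacbccc$
  sorted[4] = bbccccacbccc$ba
  sorted[5] = bccc$babbccccac
  sorted[6] = bccccacbccc$bab
  sorted[7] = c$babbccccacbcc
  sorted[8] = cacbccc$babbccc
  sorted[9] = cbccc$babbcccca
  sorted[10] = cc$babbccccacbc
  sorted[11] = ccacbccc$babbcc
  sorted[12] = ccc$babbccccacb
  sorted[13] = cccacbccc$babbc
  sorted[14] = ccccacbccc$babb
sorted[14] = ccccacbccc$babb

Answer: ccccacbccc$babb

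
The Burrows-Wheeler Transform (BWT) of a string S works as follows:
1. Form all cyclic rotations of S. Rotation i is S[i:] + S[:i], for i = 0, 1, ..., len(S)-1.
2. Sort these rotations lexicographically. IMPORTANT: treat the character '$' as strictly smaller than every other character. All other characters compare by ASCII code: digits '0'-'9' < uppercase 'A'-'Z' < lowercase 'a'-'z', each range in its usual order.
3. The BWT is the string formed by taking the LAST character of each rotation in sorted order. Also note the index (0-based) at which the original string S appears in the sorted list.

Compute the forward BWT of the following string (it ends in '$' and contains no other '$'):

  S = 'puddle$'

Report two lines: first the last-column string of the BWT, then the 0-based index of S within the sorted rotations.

All 7 rotations (rotation i = S[i:]+S[:i]):
  rot[0] = puddle$
  rot[1] = uddle$p
  rot[2] = ddle$pu
  rot[3] = dle$pud
  rot[4] = le$pudd
  rot[5] = e$puddl
  rot[6] = $puddle
Sorted (with $ < everything):
  sorted[0] = $puddle  (last char: 'e')
  sorted[1] = ddle$pu  (last char: 'u')
  sorted[2] = dle$pud  (last char: 'd')
  sorted[3] = e$puddl  (last char: 'l')
  sorted[4] = le$pudd  (last char: 'd')
  sorted[5] = puddle$  (last char: '$')
  sorted[6] = uddle$p  (last char: 'p')
Last column: eudld$p
Original string S is at sorted index 5

Answer: eudld$p
5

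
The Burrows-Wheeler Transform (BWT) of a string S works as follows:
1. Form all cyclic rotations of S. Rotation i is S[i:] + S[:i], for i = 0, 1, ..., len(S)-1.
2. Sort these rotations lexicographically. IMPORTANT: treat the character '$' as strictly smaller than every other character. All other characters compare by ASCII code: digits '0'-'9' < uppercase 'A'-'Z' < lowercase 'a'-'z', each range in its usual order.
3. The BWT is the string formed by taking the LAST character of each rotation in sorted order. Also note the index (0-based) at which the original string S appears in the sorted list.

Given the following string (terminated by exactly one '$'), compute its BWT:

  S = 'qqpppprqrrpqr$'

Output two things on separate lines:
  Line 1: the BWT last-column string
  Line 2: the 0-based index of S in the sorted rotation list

All 14 rotations (rotation i = S[i:]+S[:i]):
  rot[0] = qqpppprqrrpqr$
  rot[1] = qpppprqrrpqr$q
  rot[2] = pppprqrrpqr$qq
  rot[3] = ppprqrrpqr$qqp
  rot[4] = pprqrrpqr$qqpp
  rot[5] = prqrrpqr$qqppp
  rot[6] = rqrrpqr$qqpppp
  rot[7] = qrrpqr$qqppppr
  rot[8] = rrpqr$qqpppprq
  rot[9] = rpqr$qqpppprqr
  rot[10] = pqr$qqpppprqrr
  rot[11] = qr$qqpppprqrrp
  rot[12] = r$qqpppprqrrpq
  rot[13] = $qqpppprqrrpqr
Sorted (with $ < everything):
  sorted[0] = $qqpppprqrrpqr  (last char: 'r')
  sorted[1] = pppprqrrpqr$qq  (last char: 'q')
  sorted[2] = ppprqrrpqr$qqp  (last char: 'p')
  sorted[3] = pprqrrpqr$qqpp  (last char: 'p')
  sorted[4] = pqr$qqpppprqrr  (last char: 'r')
  sorted[5] = prqrrpqr$qqppp  (last char: 'p')
  sorted[6] = qpppprqrrpqr$q  (last char: 'q')
  sorted[7] = qqpppprqrrpqr$  (last char: '$')
  sorted[8] = qr$qqpppprqrrp  (last char: 'p')
  sorted[9] = qrrpqr$qqppppr  (last char: 'r')
  sorted[10] = r$qqpppprqrrpq  (last char: 'q')
  sorted[11] = rpqr$qqpppprqr  (last char: 'r')
  sorted[12] = rqrrpqr$qqpppp  (last char: 'p')
  sorted[13] = rrpqr$qqpppprq  (last char: 'q')
Last column: rqpprpq$prqrpq
Original string S is at sorted index 7

Answer: rqpprpq$prqrpq
7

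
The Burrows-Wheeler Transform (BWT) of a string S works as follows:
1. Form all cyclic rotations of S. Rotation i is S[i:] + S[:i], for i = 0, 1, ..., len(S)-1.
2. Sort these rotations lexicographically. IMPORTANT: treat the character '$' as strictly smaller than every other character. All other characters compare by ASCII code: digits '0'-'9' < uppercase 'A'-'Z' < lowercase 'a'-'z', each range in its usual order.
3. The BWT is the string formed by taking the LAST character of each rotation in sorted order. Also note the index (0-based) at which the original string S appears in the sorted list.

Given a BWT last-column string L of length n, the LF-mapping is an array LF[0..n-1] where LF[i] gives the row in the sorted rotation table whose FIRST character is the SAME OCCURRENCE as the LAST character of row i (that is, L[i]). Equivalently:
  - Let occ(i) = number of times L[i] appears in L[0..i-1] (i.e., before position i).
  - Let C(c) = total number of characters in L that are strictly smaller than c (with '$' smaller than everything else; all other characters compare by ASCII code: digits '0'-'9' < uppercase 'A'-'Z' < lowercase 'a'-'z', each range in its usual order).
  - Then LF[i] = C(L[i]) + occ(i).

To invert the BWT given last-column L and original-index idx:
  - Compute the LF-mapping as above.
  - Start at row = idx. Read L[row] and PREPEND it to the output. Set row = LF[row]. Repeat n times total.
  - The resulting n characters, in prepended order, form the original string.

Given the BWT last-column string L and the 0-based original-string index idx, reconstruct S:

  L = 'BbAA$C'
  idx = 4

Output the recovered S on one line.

LF mapping: 3 5 1 2 0 4
Walk LF starting at row 4, prepending L[row]:
  step 1: row=4, L[4]='$', prepend. Next row=LF[4]=0
  step 2: row=0, L[0]='B', prepend. Next row=LF[0]=3
  step 3: row=3, L[3]='A', prepend. Next row=LF[3]=2
  step 4: row=2, L[2]='A', prepend. Next row=LF[2]=1
  step 5: row=1, L[1]='b', prepend. Next row=LF[1]=5
  step 6: row=5, L[5]='C', prepend. Next row=LF[5]=4
Reversed output: CbAAB$

Answer: CbAAB$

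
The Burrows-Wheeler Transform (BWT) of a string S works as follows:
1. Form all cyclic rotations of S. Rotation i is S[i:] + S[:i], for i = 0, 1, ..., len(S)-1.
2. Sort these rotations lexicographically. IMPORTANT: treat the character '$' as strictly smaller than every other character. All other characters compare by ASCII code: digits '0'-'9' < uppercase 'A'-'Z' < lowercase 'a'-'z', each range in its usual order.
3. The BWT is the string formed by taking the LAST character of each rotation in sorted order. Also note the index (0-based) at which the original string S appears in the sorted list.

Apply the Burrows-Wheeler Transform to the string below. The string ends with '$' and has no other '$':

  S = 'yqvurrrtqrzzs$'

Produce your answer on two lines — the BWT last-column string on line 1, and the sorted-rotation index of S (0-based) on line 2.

Answer: styurrqzrvq$zr
11

Derivation:
All 14 rotations (rotation i = S[i:]+S[:i]):
  rot[0] = yqvurrrtqrzzs$
  rot[1] = qvurrrtqrzzs$y
  rot[2] = vurrrtqrzzs$yq
  rot[3] = urrrtqrzzs$yqv
  rot[4] = rrrtqrzzs$yqvu
  rot[5] = rrtqrzzs$yqvur
  rot[6] = rtqrzzs$yqvurr
  rot[7] = tqrzzs$yqvurrr
  rot[8] = qrzzs$yqvurrrt
  rot[9] = rzzs$yqvurrrtq
  rot[10] = zzs$yqvurrrtqr
  rot[11] = zs$yqvurrrtqrz
  rot[12] = s$yqvurrrtqrzz
  rot[13] = $yqvurrrtqrzzs
Sorted (with $ < everything):
  sorted[0] = $yqvurrrtqrzzs  (last char: 's')
  sorted[1] = qrzzs$yqvurrrt  (last char: 't')
  sorted[2] = qvurrrtqrzzs$y  (last char: 'y')
  sorted[3] = rrrtqrzzs$yqvu  (last char: 'u')
  sorted[4] = rrtqrzzs$yqvur  (last char: 'r')
  sorted[5] = rtqrzzs$yqvurr  (last char: 'r')
  sorted[6] = rzzs$yqvurrrtq  (last char: 'q')
  sorted[7] = s$yqvurrrtqrzz  (last char: 'z')
  sorted[8] = tqrzzs$yqvurrr  (last char: 'r')
  sorted[9] = urrrtqrzzs$yqv  (last char: 'v')
  sorted[10] = vurrrtqrzzs$yq  (last char: 'q')
  sorted[11] = yqvurrrtqrzzs$  (last char: '$')
  sorted[12] = zs$yqvurrrtqrz  (last char: 'z')
  sorted[13] = zzs$yqvurrrtqr  (last char: 'r')
Last column: styurrqzrvq$zr
Original string S is at sorted index 11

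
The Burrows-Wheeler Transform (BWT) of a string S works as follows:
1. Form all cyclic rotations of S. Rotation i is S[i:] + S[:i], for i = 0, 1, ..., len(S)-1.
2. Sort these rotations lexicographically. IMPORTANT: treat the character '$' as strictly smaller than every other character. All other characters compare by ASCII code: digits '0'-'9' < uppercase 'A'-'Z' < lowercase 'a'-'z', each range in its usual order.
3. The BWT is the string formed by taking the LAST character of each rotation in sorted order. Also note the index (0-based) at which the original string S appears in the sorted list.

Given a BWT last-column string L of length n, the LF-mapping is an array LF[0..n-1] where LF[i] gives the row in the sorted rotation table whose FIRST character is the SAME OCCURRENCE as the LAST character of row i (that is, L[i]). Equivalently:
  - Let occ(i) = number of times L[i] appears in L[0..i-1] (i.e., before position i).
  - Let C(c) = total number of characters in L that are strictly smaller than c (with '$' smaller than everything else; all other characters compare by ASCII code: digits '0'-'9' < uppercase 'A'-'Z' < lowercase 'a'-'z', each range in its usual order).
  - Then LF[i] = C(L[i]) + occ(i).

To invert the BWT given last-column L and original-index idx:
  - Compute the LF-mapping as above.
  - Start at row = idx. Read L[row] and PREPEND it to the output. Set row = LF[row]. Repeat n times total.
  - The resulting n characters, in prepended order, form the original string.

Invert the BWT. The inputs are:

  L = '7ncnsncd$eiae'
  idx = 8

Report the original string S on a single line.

Answer: incandescen7$

Derivation:
LF mapping: 1 9 3 10 12 11 4 5 0 6 8 2 7
Walk LF starting at row 8, prepending L[row]:
  step 1: row=8, L[8]='$', prepend. Next row=LF[8]=0
  step 2: row=0, L[0]='7', prepend. Next row=LF[0]=1
  step 3: row=1, L[1]='n', prepend. Next row=LF[1]=9
  step 4: row=9, L[9]='e', prepend. Next row=LF[9]=6
  step 5: row=6, L[6]='c', prepend. Next row=LF[6]=4
  step 6: row=4, L[4]='s', prepend. Next row=LF[4]=12
  step 7: row=12, L[12]='e', prepend. Next row=LF[12]=7
  step 8: row=7, L[7]='d', prepend. Next row=LF[7]=5
  step 9: row=5, L[5]='n', prepend. Next row=LF[5]=11
  step 10: row=11, L[11]='a', prepend. Next row=LF[11]=2
  step 11: row=2, L[2]='c', prepend. Next row=LF[2]=3
  step 12: row=3, L[3]='n', prepend. Next row=LF[3]=10
  step 13: row=10, L[10]='i', prepend. Next row=LF[10]=8
Reversed output: incandescen7$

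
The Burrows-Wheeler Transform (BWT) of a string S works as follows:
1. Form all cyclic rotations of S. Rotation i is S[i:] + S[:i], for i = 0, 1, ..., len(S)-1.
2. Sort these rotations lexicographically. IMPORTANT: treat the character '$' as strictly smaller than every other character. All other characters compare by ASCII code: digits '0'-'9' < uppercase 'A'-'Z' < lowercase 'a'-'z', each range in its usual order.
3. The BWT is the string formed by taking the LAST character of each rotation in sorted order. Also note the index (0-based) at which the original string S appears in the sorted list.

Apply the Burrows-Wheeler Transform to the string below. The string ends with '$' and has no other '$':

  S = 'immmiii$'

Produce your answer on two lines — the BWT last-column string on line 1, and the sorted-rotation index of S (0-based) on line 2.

All 8 rotations (rotation i = S[i:]+S[:i]):
  rot[0] = immmiii$
  rot[1] = mmmiii$i
  rot[2] = mmiii$im
  rot[3] = miii$imm
  rot[4] = iii$immm
  rot[5] = ii$immmi
  rot[6] = i$immmii
  rot[7] = $immmiii
Sorted (with $ < everything):
  sorted[0] = $immmiii  (last char: 'i')
  sorted[1] = i$immmii  (last char: 'i')
  sorted[2] = ii$immmi  (last char: 'i')
  sorted[3] = iii$immm  (last char: 'm')
  sorted[4] = immmiii$  (last char: '$')
  sorted[5] = miii$imm  (last char: 'm')
  sorted[6] = mmiii$im  (last char: 'm')
  sorted[7] = mmmiii$i  (last char: 'i')
Last column: iiim$mmi
Original string S is at sorted index 4

Answer: iiim$mmi
4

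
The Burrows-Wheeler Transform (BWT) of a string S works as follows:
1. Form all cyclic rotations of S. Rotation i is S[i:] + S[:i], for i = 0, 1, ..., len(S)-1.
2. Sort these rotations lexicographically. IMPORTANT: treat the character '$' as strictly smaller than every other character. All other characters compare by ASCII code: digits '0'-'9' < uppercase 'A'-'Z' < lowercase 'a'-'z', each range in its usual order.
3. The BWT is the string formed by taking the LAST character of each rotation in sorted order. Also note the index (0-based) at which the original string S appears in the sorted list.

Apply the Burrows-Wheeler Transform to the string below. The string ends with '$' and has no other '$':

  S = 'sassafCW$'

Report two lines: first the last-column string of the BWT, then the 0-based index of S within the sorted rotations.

All 9 rotations (rotation i = S[i:]+S[:i]):
  rot[0] = sassafCW$
  rot[1] = assafCW$s
  rot[2] = ssafCW$sa
  rot[3] = safCW$sas
  rot[4] = afCW$sass
  rot[5] = fCW$sassa
  rot[6] = CW$sassaf
  rot[7] = W$sassafC
  rot[8] = $sassafCW
Sorted (with $ < everything):
  sorted[0] = $sassafCW  (last char: 'W')
  sorted[1] = CW$sassaf  (last char: 'f')
  sorted[2] = W$sassafC  (last char: 'C')
  sorted[3] = afCW$sass  (last char: 's')
  sorted[4] = assafCW$s  (last char: 's')
  sorted[5] = fCW$sassa  (last char: 'a')
  sorted[6] = safCW$sas  (last char: 's')
  sorted[7] = sassafCW$  (last char: '$')
  sorted[8] = ssafCW$sa  (last char: 'a')
Last column: WfCssas$a
Original string S is at sorted index 7

Answer: WfCssas$a
7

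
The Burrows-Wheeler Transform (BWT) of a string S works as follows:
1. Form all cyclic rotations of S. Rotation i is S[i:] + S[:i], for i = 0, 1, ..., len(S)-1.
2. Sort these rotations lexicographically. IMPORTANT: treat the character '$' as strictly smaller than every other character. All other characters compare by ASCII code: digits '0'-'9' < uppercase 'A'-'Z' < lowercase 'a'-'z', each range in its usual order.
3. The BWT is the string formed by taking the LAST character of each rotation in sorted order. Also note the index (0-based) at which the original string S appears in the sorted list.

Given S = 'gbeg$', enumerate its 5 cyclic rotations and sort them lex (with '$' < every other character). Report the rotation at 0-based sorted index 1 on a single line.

Answer: beg$g

Derivation:
All 5 rotations (rotation i = S[i:]+S[:i]):
  rot[0] = gbeg$
  rot[1] = beg$g
  rot[2] = eg$gb
  rot[3] = g$gbe
  rot[4] = $gbeg
Sorted (with $ < everything):
  sorted[0] = $gbeg
  sorted[1] = beg$g
  sorted[2] = eg$gb
  sorted[3] = g$gbe
  sorted[4] = gbeg$
sorted[1] = beg$g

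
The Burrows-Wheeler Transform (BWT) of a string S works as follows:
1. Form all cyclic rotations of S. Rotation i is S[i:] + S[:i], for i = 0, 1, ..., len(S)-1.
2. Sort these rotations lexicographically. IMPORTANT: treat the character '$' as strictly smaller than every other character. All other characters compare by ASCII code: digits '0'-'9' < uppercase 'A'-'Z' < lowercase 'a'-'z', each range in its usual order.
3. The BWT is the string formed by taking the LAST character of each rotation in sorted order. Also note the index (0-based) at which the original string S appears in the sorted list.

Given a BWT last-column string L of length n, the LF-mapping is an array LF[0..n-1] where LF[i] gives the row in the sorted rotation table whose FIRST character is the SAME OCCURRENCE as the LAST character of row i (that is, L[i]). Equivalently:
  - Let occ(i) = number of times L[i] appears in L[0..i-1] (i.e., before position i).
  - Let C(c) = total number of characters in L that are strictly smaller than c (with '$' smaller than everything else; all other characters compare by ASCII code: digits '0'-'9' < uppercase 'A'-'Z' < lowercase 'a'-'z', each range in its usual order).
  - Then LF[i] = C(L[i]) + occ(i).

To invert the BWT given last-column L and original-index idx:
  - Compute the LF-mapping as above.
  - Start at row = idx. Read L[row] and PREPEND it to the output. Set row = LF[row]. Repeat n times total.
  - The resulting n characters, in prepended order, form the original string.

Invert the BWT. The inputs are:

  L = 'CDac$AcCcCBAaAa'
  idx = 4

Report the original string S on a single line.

Answer: BacAcCCaAacDAC$

Derivation:
LF mapping: 5 8 9 12 0 1 13 6 14 7 4 2 10 3 11
Walk LF starting at row 4, prepending L[row]:
  step 1: row=4, L[4]='$', prepend. Next row=LF[4]=0
  step 2: row=0, L[0]='C', prepend. Next row=LF[0]=5
  step 3: row=5, L[5]='A', prepend. Next row=LF[5]=1
  step 4: row=1, L[1]='D', prepend. Next row=LF[1]=8
  step 5: row=8, L[8]='c', prepend. Next row=LF[8]=14
  step 6: row=14, L[14]='a', prepend. Next row=LF[14]=11
  step 7: row=11, L[11]='A', prepend. Next row=LF[11]=2
  step 8: row=2, L[2]='a', prepend. Next row=LF[2]=9
  step 9: row=9, L[9]='C', prepend. Next row=LF[9]=7
  step 10: row=7, L[7]='C', prepend. Next row=LF[7]=6
  step 11: row=6, L[6]='c', prepend. Next row=LF[6]=13
  step 12: row=13, L[13]='A', prepend. Next row=LF[13]=3
  step 13: row=3, L[3]='c', prepend. Next row=LF[3]=12
  step 14: row=12, L[12]='a', prepend. Next row=LF[12]=10
  step 15: row=10, L[10]='B', prepend. Next row=LF[10]=4
Reversed output: BacAcCCaAacDAC$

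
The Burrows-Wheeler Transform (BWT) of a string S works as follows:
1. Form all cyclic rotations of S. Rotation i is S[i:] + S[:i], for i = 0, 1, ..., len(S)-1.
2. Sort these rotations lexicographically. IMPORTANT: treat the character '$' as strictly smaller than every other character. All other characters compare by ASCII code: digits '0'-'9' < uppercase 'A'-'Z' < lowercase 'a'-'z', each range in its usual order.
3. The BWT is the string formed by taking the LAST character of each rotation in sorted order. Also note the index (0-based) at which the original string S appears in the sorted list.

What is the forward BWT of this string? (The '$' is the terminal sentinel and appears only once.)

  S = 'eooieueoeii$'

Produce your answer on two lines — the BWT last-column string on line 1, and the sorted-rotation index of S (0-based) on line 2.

All 12 rotations (rotation i = S[i:]+S[:i]):
  rot[0] = eooieueoeii$
  rot[1] = ooieueoeii$e
  rot[2] = oieueoeii$eo
  rot[3] = ieueoeii$eoo
  rot[4] = eueoeii$eooi
  rot[5] = ueoeii$eooie
  rot[6] = eoeii$eooieu
  rot[7] = oeii$eooieue
  rot[8] = eii$eooieueo
  rot[9] = ii$eooieueoe
  rot[10] = i$eooieueoei
  rot[11] = $eooieueoeii
Sorted (with $ < everything):
  sorted[0] = $eooieueoeii  (last char: 'i')
  sorted[1] = eii$eooieueo  (last char: 'o')
  sorted[2] = eoeii$eooieu  (last char: 'u')
  sorted[3] = eooieueoeii$  (last char: '$')
  sorted[4] = eueoeii$eooi  (last char: 'i')
  sorted[5] = i$eooieueoei  (last char: 'i')
  sorted[6] = ieueoeii$eoo  (last char: 'o')
  sorted[7] = ii$eooieueoe  (last char: 'e')
  sorted[8] = oeii$eooieue  (last char: 'e')
  sorted[9] = oieueoeii$eo  (last char: 'o')
  sorted[10] = ooieueoeii$e  (last char: 'e')
  sorted[11] = ueoeii$eooie  (last char: 'e')
Last column: iou$iioeeoee
Original string S is at sorted index 3

Answer: iou$iioeeoee
3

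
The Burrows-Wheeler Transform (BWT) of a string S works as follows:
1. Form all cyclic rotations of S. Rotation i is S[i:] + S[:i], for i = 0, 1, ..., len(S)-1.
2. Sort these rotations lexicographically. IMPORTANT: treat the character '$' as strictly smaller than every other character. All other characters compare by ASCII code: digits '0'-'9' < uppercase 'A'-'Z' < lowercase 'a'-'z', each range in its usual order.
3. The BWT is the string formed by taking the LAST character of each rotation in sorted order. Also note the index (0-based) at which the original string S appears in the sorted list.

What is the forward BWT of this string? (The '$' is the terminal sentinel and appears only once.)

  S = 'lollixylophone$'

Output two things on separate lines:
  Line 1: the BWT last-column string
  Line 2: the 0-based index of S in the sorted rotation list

Answer: enpllo$yolhloix
6

Derivation:
All 15 rotations (rotation i = S[i:]+S[:i]):
  rot[0] = lollixylophone$
  rot[1] = ollixylophone$l
  rot[2] = llixylophone$lo
  rot[3] = lixylophone$lol
  rot[4] = ixylophone$loll
  rot[5] = xylophone$lolli
  rot[6] = ylophone$lollix
  rot[7] = lophone$lollixy
  rot[8] = ophone$lollixyl
  rot[9] = phone$lollixylo
  rot[10] = hone$lollixylop
  rot[11] = one$lollixyloph
  rot[12] = ne$lollixylopho
  rot[13] = e$lollixylophon
  rot[14] = $lollixylophone
Sorted (with $ < everything):
  sorted[0] = $lollixylophone  (last char: 'e')
  sorted[1] = e$lollixylophon  (last char: 'n')
  sorted[2] = hone$lollixylop  (last char: 'p')
  sorted[3] = ixylophone$loll  (last char: 'l')
  sorted[4] = lixylophone$lol  (last char: 'l')
  sorted[5] = llixylophone$lo  (last char: 'o')
  sorted[6] = lollixylophone$  (last char: '$')
  sorted[7] = lophone$lollixy  (last char: 'y')
  sorted[8] = ne$lollixylopho  (last char: 'o')
  sorted[9] = ollixylophone$l  (last char: 'l')
  sorted[10] = one$lollixyloph  (last char: 'h')
  sorted[11] = ophone$lollixyl  (last char: 'l')
  sorted[12] = phone$lollixylo  (last char: 'o')
  sorted[13] = xylophone$lolli  (last char: 'i')
  sorted[14] = ylophone$lollix  (last char: 'x')
Last column: enpllo$yolhloix
Original string S is at sorted index 6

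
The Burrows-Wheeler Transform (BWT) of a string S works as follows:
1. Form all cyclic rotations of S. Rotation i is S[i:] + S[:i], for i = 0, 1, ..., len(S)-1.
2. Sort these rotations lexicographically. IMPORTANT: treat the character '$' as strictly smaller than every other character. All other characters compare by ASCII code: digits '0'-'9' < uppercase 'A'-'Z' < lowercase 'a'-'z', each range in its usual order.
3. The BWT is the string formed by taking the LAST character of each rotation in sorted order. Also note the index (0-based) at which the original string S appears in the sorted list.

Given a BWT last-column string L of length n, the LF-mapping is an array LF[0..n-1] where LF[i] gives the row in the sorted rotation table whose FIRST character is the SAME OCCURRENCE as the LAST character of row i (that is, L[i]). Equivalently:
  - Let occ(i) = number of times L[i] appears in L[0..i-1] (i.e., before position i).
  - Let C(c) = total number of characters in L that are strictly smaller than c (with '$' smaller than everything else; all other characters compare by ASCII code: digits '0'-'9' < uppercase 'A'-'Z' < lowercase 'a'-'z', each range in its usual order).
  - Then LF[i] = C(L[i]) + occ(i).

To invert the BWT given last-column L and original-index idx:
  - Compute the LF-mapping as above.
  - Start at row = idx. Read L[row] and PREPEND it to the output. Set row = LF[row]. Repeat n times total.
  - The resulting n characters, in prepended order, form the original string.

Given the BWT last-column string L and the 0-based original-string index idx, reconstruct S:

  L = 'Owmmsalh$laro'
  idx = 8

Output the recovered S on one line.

Answer: marshmallowO$

Derivation:
LF mapping: 1 12 7 8 11 2 5 4 0 6 3 10 9
Walk LF starting at row 8, prepending L[row]:
  step 1: row=8, L[8]='$', prepend. Next row=LF[8]=0
  step 2: row=0, L[0]='O', prepend. Next row=LF[0]=1
  step 3: row=1, L[1]='w', prepend. Next row=LF[1]=12
  step 4: row=12, L[12]='o', prepend. Next row=LF[12]=9
  step 5: row=9, L[9]='l', prepend. Next row=LF[9]=6
  step 6: row=6, L[6]='l', prepend. Next row=LF[6]=5
  step 7: row=5, L[5]='a', prepend. Next row=LF[5]=2
  step 8: row=2, L[2]='m', prepend. Next row=LF[2]=7
  step 9: row=7, L[7]='h', prepend. Next row=LF[7]=4
  step 10: row=4, L[4]='s', prepend. Next row=LF[4]=11
  step 11: row=11, L[11]='r', prepend. Next row=LF[11]=10
  step 12: row=10, L[10]='a', prepend. Next row=LF[10]=3
  step 13: row=3, L[3]='m', prepend. Next row=LF[3]=8
Reversed output: marshmallowO$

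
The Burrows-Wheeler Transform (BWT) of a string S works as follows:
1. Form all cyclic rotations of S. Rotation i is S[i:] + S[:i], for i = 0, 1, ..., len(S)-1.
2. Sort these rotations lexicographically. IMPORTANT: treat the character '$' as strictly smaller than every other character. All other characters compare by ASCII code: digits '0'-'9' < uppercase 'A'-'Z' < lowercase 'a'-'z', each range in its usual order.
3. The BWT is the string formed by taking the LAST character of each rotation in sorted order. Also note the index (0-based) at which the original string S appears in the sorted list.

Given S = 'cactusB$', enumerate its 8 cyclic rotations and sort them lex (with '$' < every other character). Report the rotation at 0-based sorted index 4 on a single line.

All 8 rotations (rotation i = S[i:]+S[:i]):
  rot[0] = cactusB$
  rot[1] = actusB$c
  rot[2] = ctusB$ca
  rot[3] = tusB$cac
  rot[4] = usB$cact
  rot[5] = sB$cactu
  rot[6] = B$cactus
  rot[7] = $cactusB
Sorted (with $ < everything):
  sorted[0] = $cactusB
  sorted[1] = B$cactus
  sorted[2] = actusB$c
  sorted[3] = cactusB$
  sorted[4] = ctusB$ca
  sorted[5] = sB$cactu
  sorted[6] = tusB$cac
  sorted[7] = usB$cact
sorted[4] = ctusB$ca

Answer: ctusB$ca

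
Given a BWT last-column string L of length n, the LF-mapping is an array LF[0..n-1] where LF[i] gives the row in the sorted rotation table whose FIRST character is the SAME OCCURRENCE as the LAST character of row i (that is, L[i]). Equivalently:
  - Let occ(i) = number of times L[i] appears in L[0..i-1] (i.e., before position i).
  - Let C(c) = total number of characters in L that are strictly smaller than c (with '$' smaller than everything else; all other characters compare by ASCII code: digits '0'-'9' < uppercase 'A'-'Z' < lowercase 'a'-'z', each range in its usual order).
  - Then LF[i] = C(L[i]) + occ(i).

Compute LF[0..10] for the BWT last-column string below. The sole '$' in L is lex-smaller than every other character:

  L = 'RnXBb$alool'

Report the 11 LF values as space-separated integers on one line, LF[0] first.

Answer: 2 8 3 1 5 0 4 6 9 10 7

Derivation:
Char counts: '$':1, 'B':1, 'R':1, 'X':1, 'a':1, 'b':1, 'l':2, 'n':1, 'o':2
C (first-col start): C('$')=0, C('B')=1, C('R')=2, C('X')=3, C('a')=4, C('b')=5, C('l')=6, C('n')=8, C('o')=9
L[0]='R': occ=0, LF[0]=C('R')+0=2+0=2
L[1]='n': occ=0, LF[1]=C('n')+0=8+0=8
L[2]='X': occ=0, LF[2]=C('X')+0=3+0=3
L[3]='B': occ=0, LF[3]=C('B')+0=1+0=1
L[4]='b': occ=0, LF[4]=C('b')+0=5+0=5
L[5]='$': occ=0, LF[5]=C('$')+0=0+0=0
L[6]='a': occ=0, LF[6]=C('a')+0=4+0=4
L[7]='l': occ=0, LF[7]=C('l')+0=6+0=6
L[8]='o': occ=0, LF[8]=C('o')+0=9+0=9
L[9]='o': occ=1, LF[9]=C('o')+1=9+1=10
L[10]='l': occ=1, LF[10]=C('l')+1=6+1=7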